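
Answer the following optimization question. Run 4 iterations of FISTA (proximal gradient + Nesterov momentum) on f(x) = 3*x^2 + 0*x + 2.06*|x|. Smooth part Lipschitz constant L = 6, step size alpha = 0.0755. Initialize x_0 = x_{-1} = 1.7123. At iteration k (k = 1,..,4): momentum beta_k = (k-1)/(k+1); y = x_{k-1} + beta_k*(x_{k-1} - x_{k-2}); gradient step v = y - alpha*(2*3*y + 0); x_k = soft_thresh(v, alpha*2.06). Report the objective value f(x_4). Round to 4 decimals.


FISTA on f(x) = 3*x^2 + 0*x + 2.06*|x|
L = 6, alpha = 0.0755
Iteration 1: beta = 0.0, y = 1.7123 + 0.0*(1.7123 - 1.7123) = 1.7123
  grad(y) = 10.2738, v = y - alpha*grad = 0.9366
  prox(v) = soft_thresh(0.9366, 0.1555) = 0.7811
Iteration 2: beta = 0.3333, y = 0.7811 + 0.3333*(0.7811 - 1.7123) = 0.4707
  grad(y) = 2.8242, v = y - alpha*grad = 0.2575
  prox(v) = soft_thresh(0.2575, 0.1555) = 0.1019
Iteration 3: beta = 0.5, y = 0.1019 + 0.5*(0.1019 - 0.7811) = -0.2376
  grad(y) = -1.4258, v = y - alpha*grad = -0.13
  prox(v) = soft_thresh(-0.13, 0.1555) = 0.0
Iteration 4: beta = 0.6, y = 0.0 + 0.6*(0.0 - 0.1019) = -0.0612
  grad(y) = -0.367, v = y - alpha*grad = -0.0335
  prox(v) = soft_thresh(-0.0335, 0.1555) = 0.0
f(x_4) = 3*0.0^2 + 0*0.0 + 2.06*|0.0| = 0.0


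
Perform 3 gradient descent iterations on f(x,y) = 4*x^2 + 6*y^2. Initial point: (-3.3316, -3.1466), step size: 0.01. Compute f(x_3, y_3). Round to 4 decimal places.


Gradient descent on f(x,y) = 4*x^2 + 6*y^2.
Starting point: (-3.3316, -3.1466), alpha = 0.01
Step 1: grad_x = 2*4*-3.3316 = -26.6528, grad_y = 2*6*-3.1466 = -37.7592
  x_1 = -3.3316 - 0.01*-26.6528 = -3.0651
  y_1 = -3.1466 - 0.01*-37.7592 = -2.769
Step 2: grad_x = 2*4*-3.0651 = -24.5206, grad_y = 2*6*-2.769 = -33.2281
  x_2 = -3.0651 - 0.01*-24.5206 = -2.8199
  y_2 = -2.769 - 0.01*-33.2281 = -2.4367
Step 3: grad_x = 2*4*-2.8199 = -22.5589, grad_y = 2*6*-2.4367 = -29.2407
  x_3 = -2.8199 - 0.01*-22.5589 = -2.5943
  y_3 = -2.4367 - 0.01*-29.2407 = -2.1443
f(-2.5943, -2.1443) = 4*(-2.5943)^2 + 6*(-2.1443)^2 = 54.5097


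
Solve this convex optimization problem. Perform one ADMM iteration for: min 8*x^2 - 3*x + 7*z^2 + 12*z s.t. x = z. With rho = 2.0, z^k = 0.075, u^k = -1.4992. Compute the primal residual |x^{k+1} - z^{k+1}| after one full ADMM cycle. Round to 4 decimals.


ADMM iteration with rho = 2.0, z^k = 0.075, u^k = -1.4992
Step 1: x-update.
Minimize 8*x^2 - 3*x + (2.0/2)*(x - 0.075 - 1.4992)^2
FOC: (2*8 + 2.0)*x = 3 + 2.0*(0.075 + 1.4992)
x^{k+1} = 0.3416
Step 2: z-update.
Minimize 7*z^2 + 12*z + (2.0/2)*(0.3416 - z - 1.4992)^2
FOC: (2*7 + 2.0)*z = -12 + 2.0*(0.3416 - 1.4992)
z^{k+1} = -0.8947
Step 3: u-update.
u^{k+1} = -1.4992 + 0.3416 + 0.8947 = -0.2629
Step 4: Primal residual = |0.3416 + 0.8947| = 1.2363


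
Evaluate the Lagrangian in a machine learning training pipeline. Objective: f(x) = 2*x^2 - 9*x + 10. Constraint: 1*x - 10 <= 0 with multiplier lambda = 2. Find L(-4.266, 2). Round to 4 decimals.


Step 1: Evaluate f(x).
f(-4.266) = 2*(-4.266)^2 - 9*(-4.266) + 10 = 84.7915
Step 2: Evaluate g(x).
g(-4.266) = 1*-4.266 - 10 = -14.266
Step 3: Compute Lagrangian.
L = 84.7915 + 2*-14.266 = 56.2595


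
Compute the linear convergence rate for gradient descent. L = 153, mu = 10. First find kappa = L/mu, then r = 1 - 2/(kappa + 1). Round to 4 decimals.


Step 1: Compute the condition number.
kappa = L/mu = 153/10 = 15.3
Step 2: Compute the convergence rate.
r = 1 - 2/(kappa + 1) = 1 - 2*mu/(L + mu) = (L - mu)/(L + mu) = 143/163 = 0.8773


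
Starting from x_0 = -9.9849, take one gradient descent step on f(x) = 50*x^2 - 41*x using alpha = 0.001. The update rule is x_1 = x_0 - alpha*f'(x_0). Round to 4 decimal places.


We compute the gradient at x_0 and apply the update.
f'(x) = 100*x - 41
f'(-9.9849) = 100*-9.9849 - 41 = -1039.49
x_1 = -9.9849 - 0.001*-1039.49 = -8.9454


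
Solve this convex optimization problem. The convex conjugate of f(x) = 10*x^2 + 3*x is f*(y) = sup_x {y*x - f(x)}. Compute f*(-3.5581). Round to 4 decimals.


f*(y) = sup_x {y*x - a*x^2 - b*x} = sup_x {(y-b)*x - a*x^2}
FOC: (y - b) - 2a*x = 0 => x* = (y - b)/(2a)
x* = (-3.5581 - 3)/(2*10) = -0.3279
f*(-3.5581) = (y-b)^2/(4a) = (-3.5581 - 3)^2/(4*10)
= 43.0087/40 = 1.0752


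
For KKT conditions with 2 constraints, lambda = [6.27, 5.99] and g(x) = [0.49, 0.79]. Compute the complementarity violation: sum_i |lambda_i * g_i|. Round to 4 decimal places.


KKT complementary slackness check:
lambda_1 * g_1 = 6.27 * 0.49 = 3.0723
lambda_2 * g_2 = 5.99 * 0.79 = 4.7321
Total violation = 3.0723 + 4.7321 = 7.8044


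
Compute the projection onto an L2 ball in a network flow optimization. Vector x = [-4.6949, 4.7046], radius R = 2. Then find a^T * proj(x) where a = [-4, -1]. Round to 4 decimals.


Step 1: Compute ||x|| (intermediates to 6 decimals).
||x|| = sqrt((-4.6949)^2 + 4.7046^2) = 6.646454
Step 2: Project.
Since ||x|| > R, scale = R/||x|| = 2/6.646454 = 0.300912, proj(x) = scale * x
proj(x) = [-1.412752, 1.415671]
Step 3: Dot product.
a^T * proj(x) = -4*(-1.412752) - 1*1.415671 = 4.2353


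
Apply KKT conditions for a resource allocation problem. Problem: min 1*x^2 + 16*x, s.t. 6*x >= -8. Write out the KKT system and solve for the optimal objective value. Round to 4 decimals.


Step 1: Try lambda = 0 (constraint inactive).
x_unc = -16/(2*1) = -8.0
Check: 6*-8.0 = -48.0 < -8 -- violated!
Step 2: Constraint must be active: 6*x = -8
x* = -8/6 = -4/3 = -1.3333 (rounded; the exact value -4/3 is used below)
lambda = (2*1*(-4/3) + 16)/6 = 2.2222
Step 3: Compute optimal value.
f(x*) = 1*(-4/3)^2 + 16*(-4/3) = -19.5556


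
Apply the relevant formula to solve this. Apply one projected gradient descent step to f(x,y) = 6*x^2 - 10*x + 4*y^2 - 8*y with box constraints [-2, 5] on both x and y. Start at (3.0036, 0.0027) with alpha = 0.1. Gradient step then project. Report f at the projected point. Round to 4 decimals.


Step 1: Compute gradient at (3.0036, 0.0027).
grad_x = 2*6*3.0036 - 10 = 26.0432
grad_y = 2*4*0.0027 - 8 = -7.9784
Step 2: Gradient step.
x_raw = 3.0036 - 0.1*26.0432 = 0.3993
y_raw = 0.0027 - 0.1*-7.9784 = 0.8005
Step 3: Project onto [-2, 5].
x_proj = clip(0.3993) = 0.3993
y_proj = clip(0.8005) = 0.8005
Step 4: Evaluate f.
f(0.3993, 0.8005) = -6.8771


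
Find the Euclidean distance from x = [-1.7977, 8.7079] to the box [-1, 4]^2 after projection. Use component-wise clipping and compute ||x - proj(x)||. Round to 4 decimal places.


Project each component onto [-1, 4].
clip(-1.7977) = -1.0, clip(8.7079) = 4.0
Projection = [-1.0, 4.0]
Squared diffs: [0.6363, 22.1643]
Distance = sqrt(22.8006) = 4.775


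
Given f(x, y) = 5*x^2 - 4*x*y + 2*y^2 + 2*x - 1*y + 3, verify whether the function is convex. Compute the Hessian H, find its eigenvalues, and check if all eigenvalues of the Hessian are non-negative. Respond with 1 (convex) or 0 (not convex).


The Hessian of f(x,y) = 5*x^2 - 4*x*y + 2*y^2 + 2*x - 1*y + 3 is:
H = [[10, -4], [-4, 4]]
Trace = 10 + 4 = 14
Determinant = 10*4 - (-4)^2 = 24
Discriminant = (14)^2 - 4*24 = 100.0
Eigenvalues: lambda_1 = 2.0, lambda_2 = 12.0
The function is convex.

1


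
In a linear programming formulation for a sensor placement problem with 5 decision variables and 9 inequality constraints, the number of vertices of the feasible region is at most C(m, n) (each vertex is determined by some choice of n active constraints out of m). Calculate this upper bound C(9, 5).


Each vertex corresponds to some choice of n active constraints out of m, so the number of vertices is at most C(m, n) = m! / (n!(m-n)!).
m = 9, n = 5
Numerator: 9 * 8 * 7 * 6 * 5
Denominator: 5! = 120
C(9, 5) = 126


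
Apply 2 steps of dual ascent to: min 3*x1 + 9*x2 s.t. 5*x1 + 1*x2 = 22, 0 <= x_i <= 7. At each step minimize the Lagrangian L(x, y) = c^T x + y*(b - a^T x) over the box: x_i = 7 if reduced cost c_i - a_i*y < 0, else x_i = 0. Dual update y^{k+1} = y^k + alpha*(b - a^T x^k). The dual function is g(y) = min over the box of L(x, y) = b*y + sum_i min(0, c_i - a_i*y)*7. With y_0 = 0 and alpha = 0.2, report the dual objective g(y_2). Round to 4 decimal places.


Dual ascent for LP: min 3*x1 + 9*x2, 5*x1 + 1*x2 = 22, 0 <= x_i <= 7
Step 1: y^k = 0.0, reduced costs: (3.0, 9.0)
  x^k = (0.0, 0.0), subgradient = b - a^T x = 22.0
  y^{k+1} = 0.0 + 0.2*22.0 = 4.4
Step 2: y^k = 4.4, reduced costs: (-19.0, 4.6)
  x^k = (7.0, 0.0), subgradient = b - a^T x = -13.0
  y^{k+1} = 4.4 + 0.2*-13.0 = 1.8
Dual objective at y_2 = 1.8: reduced costs (-6.0, 7.2), box minimizer x = (7.0, 0.0)
g(y_2) = b*y + (c1 - a1*y)*x1 + (c2 - a2*y)*x2 = 22*1.8 + (-6.0)*7.0 + 7.2*0.0 = 39.6 - 42.0 + 0.0 = -2.4


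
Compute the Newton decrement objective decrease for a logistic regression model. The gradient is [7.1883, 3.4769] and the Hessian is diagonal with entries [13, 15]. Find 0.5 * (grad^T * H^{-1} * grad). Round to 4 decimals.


Step 1: H is diagonal, so H^(-1) * g = [0.5529, 0.2318].
Step 2: g^T H^(-1) g = sum_i g_i^2 / H_ii
  = (7.1883)^2/13 + (3.4769)^2/15
  = 3.9747 + 0.8059 = 4.7807
Step 3: Objective decrease = 0.5 * g^T H^(-1) g = 2.3903


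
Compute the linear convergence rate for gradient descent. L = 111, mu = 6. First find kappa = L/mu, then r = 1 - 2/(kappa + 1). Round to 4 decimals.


Step 1: Compute the condition number.
kappa = L/mu = 111/6 = 18.5
Step 2: Compute the convergence rate.
r = 1 - 2/(kappa + 1) = 1 - 2*mu/(L + mu) = (L - mu)/(L + mu) = 105/117 = 0.8974


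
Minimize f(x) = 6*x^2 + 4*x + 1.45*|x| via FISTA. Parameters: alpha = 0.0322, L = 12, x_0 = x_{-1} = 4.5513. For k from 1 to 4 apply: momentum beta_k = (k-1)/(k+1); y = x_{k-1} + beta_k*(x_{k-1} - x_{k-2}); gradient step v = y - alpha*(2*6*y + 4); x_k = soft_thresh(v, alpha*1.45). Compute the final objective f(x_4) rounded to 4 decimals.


FISTA on f(x) = 6*x^2 + 4*x + 1.45*|x|
L = 12, alpha = 0.0322
Iteration 1: beta = 0.0, y = 4.5513 + 0.0*(4.5513 - 4.5513) = 4.5513
  grad(y) = 58.6156, v = y - alpha*grad = 2.6639
  prox(v) = soft_thresh(2.6639, 0.0467) = 2.6172
Iteration 2: beta = 0.3333, y = 2.6172 + 0.3333*(2.6172 - 4.5513) = 1.9725
  grad(y) = 27.6698, v = y - alpha*grad = 1.0815
  prox(v) = soft_thresh(1.0815, 0.0467) = 1.0348
Iteration 3: beta = 0.5, y = 1.0348 + 0.5*(1.0348 - 2.6172) = 0.2436
  grad(y) = 6.9237, v = y - alpha*grad = 0.0207
  prox(v) = soft_thresh(0.0207, 0.0467) = 0.0
Iteration 4: beta = 0.6, y = 0.0 + 0.6*(0.0 - 1.0348) = -0.6209
  grad(y) = -3.4507, v = y - alpha*grad = -0.5098
  prox(v) = soft_thresh(-0.5098, 0.0467) = -0.4631
f(x_4) = 6*(-0.4631)^2 + 4*(-0.4631) + 1.45*|-0.4631| = 0.1058


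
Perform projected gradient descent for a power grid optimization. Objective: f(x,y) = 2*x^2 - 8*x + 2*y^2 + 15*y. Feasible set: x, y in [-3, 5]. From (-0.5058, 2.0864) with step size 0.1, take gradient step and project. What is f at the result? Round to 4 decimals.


Step 1: Compute gradient at (-0.5058, 2.0864).
grad_x = 2*2*-0.5058 - 8 = -10.0232
grad_y = 2*2*2.0864 + 15 = 23.3456
Step 2: Gradient step.
x_raw = -0.5058 - 0.1*-10.0232 = 0.4965
y_raw = 2.0864 - 0.1*23.3456 = -0.2482
Step 3: Project onto [-3, 5].
x_proj = clip(0.4965) = 0.4965
y_proj = clip(-0.2482) = -0.2482
Step 4: Evaluate f.
f(0.4965, -0.2482) = -7.0783


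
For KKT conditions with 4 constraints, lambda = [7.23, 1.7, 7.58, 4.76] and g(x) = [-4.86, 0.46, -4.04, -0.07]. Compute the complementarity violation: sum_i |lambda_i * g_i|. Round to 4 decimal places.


KKT complementary slackness check:
lambda_1 * g_1 = 7.23 * -4.86 = -35.1378
lambda_2 * g_2 = 1.7 * 0.46 = 0.782
lambda_3 * g_3 = 7.58 * -4.04 = -30.6232
lambda_4 * g_4 = 4.76 * -0.07 = -0.3332
Total violation = 35.1378 + 0.782 + 30.6232 + 0.3332 = 66.8762


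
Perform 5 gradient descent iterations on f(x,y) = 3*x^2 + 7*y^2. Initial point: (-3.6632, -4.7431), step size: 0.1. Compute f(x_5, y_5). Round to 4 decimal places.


Gradient descent on f(x,y) = 3*x^2 + 7*y^2.
Starting point: (-3.6632, -4.7431), alpha = 0.1
Step 1: grad_x = 2*3*-3.6632 = -21.9792, grad_y = 2*7*-4.7431 = -66.4034
  x_1 = -3.6632 - 0.1*-21.9792 = -1.4653
  y_1 = -4.7431 - 0.1*-66.4034 = 1.8972
Step 2: grad_x = 2*3*-1.4653 = -8.7917, grad_y = 2*7*1.8972 = 26.5614
  x_2 = -1.4653 - 0.1*-8.7917 = -0.5861
  y_2 = 1.8972 - 0.1*26.5614 = -0.7589
Step 3: grad_x = 2*3*-0.5861 = -3.5167, grad_y = 2*7*-0.7589 = -10.6245
  x_3 = -0.5861 - 0.1*-3.5167 = -0.2344
  y_3 = -0.7589 - 0.1*-10.6245 = 0.3036
Step 4: grad_x = 2*3*-0.2344 = -1.4067, grad_y = 2*7*0.3036 = 4.2498
  x_4 = -0.2344 - 0.1*-1.4067 = -0.0938
  y_4 = 0.3036 - 0.1*4.2498 = -0.1214
Step 5: grad_x = 2*3*-0.0938 = -0.5627, grad_y = 2*7*-0.1214 = -1.6999
  x_5 = -0.0938 - 0.1*-0.5627 = -0.0375
  y_5 = -0.1214 - 0.1*-1.6999 = 0.0486
f(-0.0375, 0.0486) = 3*(-0.0375)^2 + 7*0.0486^2 = 0.0207


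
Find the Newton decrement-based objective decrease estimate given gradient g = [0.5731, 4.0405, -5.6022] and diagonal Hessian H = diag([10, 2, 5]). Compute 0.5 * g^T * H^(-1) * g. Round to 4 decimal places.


Step 1: H is diagonal, so H^(-1) * g = [0.0573, 2.0203, -1.1204].
Step 2: g^T H^(-1) g = sum_i g_i^2 / H_ii
  = (0.5731)^2/10 + (4.0405)^2/2 + (-5.6022)^2/5
  = 0.0328 + 8.1628 + 6.2769 = 14.4726
Step 3: Objective decrease = 0.5 * g^T H^(-1) g = 7.2363


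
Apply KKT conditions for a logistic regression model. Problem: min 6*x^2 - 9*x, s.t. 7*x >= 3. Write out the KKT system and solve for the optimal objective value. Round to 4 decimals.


Step 1: Try lambda = 0 (constraint inactive).
Stationarity: 2*6*x - 9 = 0
x* = 9/(2*6) = 0.75
Check constraint: 7*0.75 = 5.25 >= 3 -- satisfied.
Step 2: Compute optimal value.
f(x*) = 6*0.75^2 - 9*0.75 = -3.375


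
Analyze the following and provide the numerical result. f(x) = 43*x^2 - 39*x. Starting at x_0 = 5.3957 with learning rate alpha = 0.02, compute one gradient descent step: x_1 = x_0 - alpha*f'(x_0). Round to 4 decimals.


We compute the gradient at x_0 and apply the update.
f'(x) = 86*x - 39
f'(5.3957) = 86*5.3957 - 39 = 425.0302
x_1 = 5.3957 - 0.02*425.0302 = -3.1049


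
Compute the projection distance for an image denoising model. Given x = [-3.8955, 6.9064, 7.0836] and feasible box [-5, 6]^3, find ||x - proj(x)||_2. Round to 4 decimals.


Project each component onto [-5, 6].
clip(-3.8955) = -3.8955, clip(6.9064) = 6.0, clip(7.0836) = 6.0
Projection = [-3.8955, 6.0, 6.0]
Squared diffs: [0.0, 0.8216, 1.1742]
Distance = sqrt(1.9958) = 1.4127


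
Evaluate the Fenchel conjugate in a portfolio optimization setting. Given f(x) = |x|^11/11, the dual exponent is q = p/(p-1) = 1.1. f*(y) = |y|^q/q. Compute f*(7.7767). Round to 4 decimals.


The conjugate exponent q satisfies 1/p + 1/q = 1.
p = 11, so q = 11/(11 - 1) = 1.1
|y|^q = 7.7767^1.1 = 9.5472
f*(7.7767) = 9.5472 / 1.1 = 8.6792


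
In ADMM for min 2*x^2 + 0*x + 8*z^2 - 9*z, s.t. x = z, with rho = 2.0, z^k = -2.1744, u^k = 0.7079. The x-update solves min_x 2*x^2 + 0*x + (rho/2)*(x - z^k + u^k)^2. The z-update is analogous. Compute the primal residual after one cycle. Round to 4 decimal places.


ADMM iteration with rho = 2.0, z^k = -2.1744, u^k = 0.7079
Step 1: x-update.
Minimize 2*x^2 + 0*x + (2.0/2)*(x + 2.1744 + 0.7079)^2
FOC: (2*2 + 2.0)*x = 0 + 2.0*(-2.1744 - 0.7079)
x^{k+1} = -0.9608
Step 2: z-update.
Minimize 8*z^2 - 9*z + (2.0/2)*(-0.9608 - z + 0.7079)^2
FOC: (2*8 + 2.0)*z = 9 + 2.0*(-0.9608 + 0.7079)
z^{k+1} = 0.4719
Step 3: u-update.
u^{k+1} = 0.7079 - 0.9608 - 0.4719 = -0.7248
Step 4: Primal residual = |-0.9608 - 0.4719| = 1.4327


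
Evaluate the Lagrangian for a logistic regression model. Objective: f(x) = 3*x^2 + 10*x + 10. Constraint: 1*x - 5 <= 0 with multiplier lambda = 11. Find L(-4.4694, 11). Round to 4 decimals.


Step 1: Evaluate f(x).
f(-4.4694) = 3*(-4.4694)^2 + 10*(-4.4694) + 10 = 25.2326
Step 2: Evaluate g(x).
g(-4.4694) = 1*-4.4694 - 5 = -9.4694
Step 3: Compute Lagrangian.
L = 25.2326 + 11*-9.4694 = -78.9308


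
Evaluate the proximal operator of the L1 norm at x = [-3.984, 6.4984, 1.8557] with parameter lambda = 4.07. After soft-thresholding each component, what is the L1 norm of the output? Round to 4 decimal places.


Soft-thresholding with lambda = 4.07:
prox(-3.984) = sign(-3.984)*max(|-3.984| - 4.07, 0) = 0.0
prox(6.4984) = sign(6.4984)*max(|6.4984| - 4.07, 0) = 2.4284
prox(1.8557) = sign(1.8557)*max(|1.8557| - 4.07, 0) = 0.0
prox(x) = [0.0, 2.4284, 0.0]
||prox(x)||_1 = 0.0 + 2.4284 + 0.0 = 2.4284


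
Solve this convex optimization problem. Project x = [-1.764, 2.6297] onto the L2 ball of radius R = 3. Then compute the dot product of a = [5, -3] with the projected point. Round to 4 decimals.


Step 1: Compute ||x|| (intermediates to 6 decimals).
||x|| = sqrt((-1.764)^2 + 2.6297^2) = 3.166547
Step 2: Project.
Since ||x|| > R, scale = R/||x|| = 3/3.166547 = 0.947404, proj(x) = scale * x
proj(x) = [-1.671221, 2.491388]
Step 3: Dot product.
a^T * proj(x) = 5*(-1.671221) - 3*2.491388 = -15.8303


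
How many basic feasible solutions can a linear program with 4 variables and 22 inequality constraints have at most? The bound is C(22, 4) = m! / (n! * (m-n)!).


Each vertex corresponds to some choice of n active constraints out of m, so the number of vertices is at most C(m, n) = m! / (n!(m-n)!).
m = 22, n = 4
Numerator: 22 * 21 * 20 * 19
Denominator: 4! = 24
C(22, 4) = 7315


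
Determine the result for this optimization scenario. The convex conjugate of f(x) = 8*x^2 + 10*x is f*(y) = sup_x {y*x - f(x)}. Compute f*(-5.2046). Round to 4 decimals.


f*(y) = sup_x {y*x - a*x^2 - b*x} = sup_x {(y-b)*x - a*x^2}
FOC: (y - b) - 2a*x = 0 => x* = (y - b)/(2a)
x* = (-5.2046 - 10)/(2*8) = -0.9503
f*(-5.2046) = (y-b)^2/(4a) = (-5.2046 - 10)^2/(4*8)
= 231.1799/32 = 7.2244


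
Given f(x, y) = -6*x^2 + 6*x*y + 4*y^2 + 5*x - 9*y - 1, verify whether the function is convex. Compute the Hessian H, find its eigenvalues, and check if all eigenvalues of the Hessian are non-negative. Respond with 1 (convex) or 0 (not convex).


The Hessian of f(x,y) = -6*x^2 + 6*x*y + 4*y^2 + 5*x - 9*y - 1 is:
H = [[-12, 6], [6, 8]]
Trace = -12 + 8 = -4
Determinant = -12*8 - (6)^2 = -132
Discriminant = (-4)^2 - 4*-132 = 544.0
Eigenvalues: lambda_1 = -13.6619, lambda_2 = 9.6619
The function is not convex.

0


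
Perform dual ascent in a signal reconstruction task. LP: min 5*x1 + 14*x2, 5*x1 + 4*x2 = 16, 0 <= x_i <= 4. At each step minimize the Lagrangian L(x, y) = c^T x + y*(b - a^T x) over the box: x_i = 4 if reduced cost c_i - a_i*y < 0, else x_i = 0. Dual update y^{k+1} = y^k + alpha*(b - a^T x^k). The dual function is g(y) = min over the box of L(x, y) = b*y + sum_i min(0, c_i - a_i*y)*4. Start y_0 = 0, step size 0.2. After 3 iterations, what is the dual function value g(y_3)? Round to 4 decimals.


Dual ascent for LP: min 5*x1 + 14*x2, 5*x1 + 4*x2 = 16, 0 <= x_i <= 4
Step 1: y^k = 0.0, reduced costs: (5.0, 14.0)
  x^k = (0.0, 0.0), subgradient = b - a^T x = 16.0
  y^{k+1} = 0.0 + 0.2*16.0 = 3.2
Step 2: y^k = 3.2, reduced costs: (-11.0, 1.2)
  x^k = (4.0, 0.0), subgradient = b - a^T x = -4.0
  y^{k+1} = 3.2 + 0.2*-4.0 = 2.4
Step 3: y^k = 2.4, reduced costs: (-7.0, 4.4)
  x^k = (4.0, 0.0), subgradient = b - a^T x = -4.0
  y^{k+1} = 2.4 + 0.2*-4.0 = 1.6
Dual objective at y_3 = 1.6: reduced costs (-3.0, 7.6), box minimizer x = (4.0, 0.0)
g(y_3) = b*y + (c1 - a1*y)*x1 + (c2 - a2*y)*x2 = 16*1.6 + (-3.0)*4.0 + 7.6*0.0 = 25.6 - 12.0 + 0.0 = 13.6


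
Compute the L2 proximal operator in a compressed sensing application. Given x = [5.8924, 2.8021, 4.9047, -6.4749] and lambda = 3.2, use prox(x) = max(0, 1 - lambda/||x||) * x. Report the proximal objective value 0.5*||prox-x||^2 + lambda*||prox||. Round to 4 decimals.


Step 1: Compute ||x||.
||x|| = 10.4189
Step 2: Compute scaling factor.
scale = max(0, 1 - 3.2/10.4189) = 0.6929
Step 3: prox(x) = [4.0826, 1.9415, 3.3983, -4.4862]
||prox(x)|| = 7.2189
Step 4: Proximal objective.
0.5*||prox-x||^2 = 5.12
lambda*||prox|| = 23.1005
Total = 28.2203


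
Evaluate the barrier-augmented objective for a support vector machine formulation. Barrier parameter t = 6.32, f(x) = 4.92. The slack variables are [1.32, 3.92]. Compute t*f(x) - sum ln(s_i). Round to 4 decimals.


Step 1: Compute log-barrier.
ln values: [0.2776, 1.3661]
phi = -(0.2776 + 1.3661) = -1.6437
Step 2: Compute augmented objective.
t*f(x) = 6.32*4.92 = 31.0944
Total = 31.0944 - 1.6437 = 29.4507


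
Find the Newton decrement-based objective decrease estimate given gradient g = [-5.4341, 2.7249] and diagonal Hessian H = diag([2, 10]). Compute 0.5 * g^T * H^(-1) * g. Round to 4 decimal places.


Step 1: H is diagonal, so H^(-1) * g = [-2.7171, 0.2725].
Step 2: g^T H^(-1) g = sum_i g_i^2 / H_ii
  = (-5.4341)^2/2 + (2.7249)^2/10
  = 14.7647 + 0.7425 = 15.5072
Step 3: Objective decrease = 0.5 * g^T H^(-1) g = 7.7536


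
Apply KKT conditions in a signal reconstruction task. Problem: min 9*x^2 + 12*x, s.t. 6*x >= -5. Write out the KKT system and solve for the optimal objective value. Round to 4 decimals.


Step 1: Try lambda = 0 (constraint inactive).
Stationarity: 2*9*x + 12 = 0
x* = -12/(2*9) = -2/3 = -0.6667 (rounded; the exact value -2/3 is used below)
Check constraint: 6*-0.6667 = -4.0002 >= -5 -- satisfied.
Step 2: Compute optimal value.
f(x*) = 9*(-2/3)^2 + 12*(-2/3) = -4.0


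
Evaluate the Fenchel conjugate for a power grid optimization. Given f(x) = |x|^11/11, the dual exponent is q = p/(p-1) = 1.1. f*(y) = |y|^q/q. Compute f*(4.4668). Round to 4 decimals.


The conjugate exponent q satisfies 1/p + 1/q = 1.
p = 11, so q = 11/(11 - 1) = 1.1
|y|^q = 4.4668^1.1 = 5.188
f*(4.4668) = 5.188 / 1.1 = 4.7163


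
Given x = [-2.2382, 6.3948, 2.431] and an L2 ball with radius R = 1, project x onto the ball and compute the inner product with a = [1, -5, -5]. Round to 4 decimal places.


Step 1: Compute ||x|| (intermediates to 6 decimals).
||x|| = sqrt((-2.2382)^2 + 6.3948^2 + 2.431^2) = 7.198109
Step 2: Project.
Since ||x|| > R, scale = R/||x|| = 1/7.198109 = 0.138925, proj(x) = scale * x
proj(x) = [-0.310942, 0.888398, 0.337727]
Step 3: Dot product.
a^T * proj(x) = 1*(-0.310942) - 5*0.888398 - 5*0.337727 = -6.4416


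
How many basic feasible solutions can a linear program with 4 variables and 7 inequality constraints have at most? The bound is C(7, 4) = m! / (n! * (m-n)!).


Each vertex corresponds to some choice of n active constraints out of m, so the number of vertices is at most C(m, n) = m! / (n!(m-n)!).
m = 7, n = 4
Numerator: 7 * 6 * 5 * 4
Denominator: 4! = 24
C(7, 4) = 35


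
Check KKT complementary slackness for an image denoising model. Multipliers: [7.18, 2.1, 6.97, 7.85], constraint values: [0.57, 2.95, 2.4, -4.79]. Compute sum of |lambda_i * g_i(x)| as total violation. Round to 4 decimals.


KKT complementary slackness check:
lambda_1 * g_1 = 7.18 * 0.57 = 4.0926
lambda_2 * g_2 = 2.1 * 2.95 = 6.195
lambda_3 * g_3 = 6.97 * 2.4 = 16.728
lambda_4 * g_4 = 7.85 * -4.79 = -37.6015
Total violation = 4.0926 + 6.195 + 16.728 + 37.6015 = 64.6171


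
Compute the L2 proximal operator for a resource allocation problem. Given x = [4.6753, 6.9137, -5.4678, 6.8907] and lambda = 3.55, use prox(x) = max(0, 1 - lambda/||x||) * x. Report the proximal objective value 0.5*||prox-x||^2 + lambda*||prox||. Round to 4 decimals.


Step 1: Compute ||x||.
||x|| = 12.1259
Step 2: Compute scaling factor.
scale = max(0, 1 - 3.55/12.1259) = 0.7072
Step 3: prox(x) = [3.3065, 4.8896, -3.867, 4.8734]
||prox(x)|| = 8.5759
Step 4: Proximal objective.
0.5*||prox-x||^2 = 6.3013
lambda*||prox|| = 30.4444
Total = 36.7455


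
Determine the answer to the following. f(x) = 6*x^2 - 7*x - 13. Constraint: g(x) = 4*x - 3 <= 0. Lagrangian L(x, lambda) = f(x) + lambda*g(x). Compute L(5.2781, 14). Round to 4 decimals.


Step 1: Evaluate f(x).
f(5.2781) = 6*5.2781^2 - 7*5.2781 - 13 = 117.2033
Step 2: Evaluate g(x).
g(5.2781) = 4*5.2781 - 3 = 18.1124
Step 3: Compute Lagrangian.
L = 117.2033 + 14*18.1124 = 370.7769


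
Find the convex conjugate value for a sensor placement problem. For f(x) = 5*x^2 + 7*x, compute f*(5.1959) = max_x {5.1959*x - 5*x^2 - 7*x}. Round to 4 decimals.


f*(y) = sup_x {y*x - a*x^2 - b*x} = sup_x {(y-b)*x - a*x^2}
FOC: (y - b) - 2a*x = 0 => x* = (y - b)/(2a)
x* = (5.1959 - 7)/(2*5) = -0.1804
f*(5.1959) = (y-b)^2/(4a) = (5.1959 - 7)^2/(4*5)
= 3.2548/20 = 0.1627


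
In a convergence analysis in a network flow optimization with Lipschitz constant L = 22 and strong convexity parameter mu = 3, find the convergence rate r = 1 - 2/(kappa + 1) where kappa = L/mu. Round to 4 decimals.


Step 1: Compute the condition number.
kappa = L/mu = 22/3 = 7.3333
Step 2: Compute the convergence rate.
r = 1 - 2/(kappa + 1) = 1 - 2*mu/(L + mu) = (L - mu)/(L + mu) = 19/25 = 0.76


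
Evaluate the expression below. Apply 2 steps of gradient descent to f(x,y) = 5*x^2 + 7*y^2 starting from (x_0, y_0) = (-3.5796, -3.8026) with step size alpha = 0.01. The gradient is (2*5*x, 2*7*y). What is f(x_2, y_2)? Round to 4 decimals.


Gradient descent on f(x,y) = 5*x^2 + 7*y^2.
Starting point: (-3.5796, -3.8026), alpha = 0.01
Step 1: grad_x = 2*5*-3.5796 = -35.796, grad_y = 2*7*-3.8026 = -53.2364
  x_1 = -3.5796 - 0.01*-35.796 = -3.2216
  y_1 = -3.8026 - 0.01*-53.2364 = -3.2702
Step 2: grad_x = 2*5*-3.2216 = -32.2164, grad_y = 2*7*-3.2702 = -45.7833
  x_2 = -3.2216 - 0.01*-32.2164 = -2.8995
  y_2 = -3.2702 - 0.01*-45.7833 = -2.8124
f(-2.8995, -2.8124) = 5*(-2.8995)^2 + 7*(-2.8124)^2 = 97.4021


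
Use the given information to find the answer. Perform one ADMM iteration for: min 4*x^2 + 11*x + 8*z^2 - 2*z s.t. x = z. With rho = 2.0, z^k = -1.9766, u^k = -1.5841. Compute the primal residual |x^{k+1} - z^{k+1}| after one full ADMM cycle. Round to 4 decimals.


ADMM iteration with rho = 2.0, z^k = -1.9766, u^k = -1.5841
Step 1: x-update.
Minimize 4*x^2 + 11*x + (2.0/2)*(x + 1.9766 - 1.5841)^2
FOC: (2*4 + 2.0)*x = -11 + 2.0*(-1.9766 + 1.5841)
x^{k+1} = -1.1785
Step 2: z-update.
Minimize 8*z^2 - 2*z + (2.0/2)*(-1.1785 - z - 1.5841)^2
FOC: (2*8 + 2.0)*z = 2 + 2.0*(-1.1785 - 1.5841)
z^{k+1} = -0.1958
Step 3: u-update.
u^{k+1} = -1.5841 - 1.1785 + 0.1958 = -2.5668
Step 4: Primal residual = |-1.1785 + 0.1958| = 0.9827


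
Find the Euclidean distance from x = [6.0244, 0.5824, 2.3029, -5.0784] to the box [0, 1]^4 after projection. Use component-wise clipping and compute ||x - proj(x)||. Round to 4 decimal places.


Project each component onto [0, 1].
clip(6.0244) = 1.0, clip(0.5824) = 0.5824, clip(2.3029) = 1.0, clip(-5.0784) = 0.0
Projection = [1.0, 0.5824, 1.0, 0.0]
Squared diffs: [25.2446, 0.0, 1.6975, 25.7901]
Distance = sqrt(52.7322) = 7.2617


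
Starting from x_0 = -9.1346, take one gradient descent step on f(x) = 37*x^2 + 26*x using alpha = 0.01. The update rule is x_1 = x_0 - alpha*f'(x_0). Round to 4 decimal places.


We compute the gradient at x_0 and apply the update.
f'(x) = 74*x + 26
f'(-9.1346) = 74*-9.1346 + 26 = -649.9604
x_1 = -9.1346 - 0.01*-649.9604 = -2.635


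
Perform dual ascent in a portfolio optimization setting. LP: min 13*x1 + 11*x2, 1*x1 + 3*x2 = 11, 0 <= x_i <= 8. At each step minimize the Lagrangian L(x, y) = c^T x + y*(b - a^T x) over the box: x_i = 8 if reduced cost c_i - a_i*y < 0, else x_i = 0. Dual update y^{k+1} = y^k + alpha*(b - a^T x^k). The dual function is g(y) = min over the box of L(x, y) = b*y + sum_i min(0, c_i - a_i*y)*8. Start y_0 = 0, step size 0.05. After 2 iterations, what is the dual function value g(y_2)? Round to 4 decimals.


Dual ascent for LP: min 13*x1 + 11*x2, 1*x1 + 3*x2 = 11, 0 <= x_i <= 8
Step 1: y^k = 0.0, reduced costs: (13.0, 11.0)
  x^k = (0.0, 0.0), subgradient = b - a^T x = 11.0
  y^{k+1} = 0.0 + 0.05*11.0 = 0.55
Step 2: y^k = 0.55, reduced costs: (12.45, 9.35)
  x^k = (0.0, 0.0), subgradient = b - a^T x = 11.0
  y^{k+1} = 0.55 + 0.05*11.0 = 1.1
Dual objective at y_2 = 1.1: reduced costs (11.9, 7.7), box minimizer x = (0.0, 0.0)
g(y_2) = b*y + (c1 - a1*y)*x1 + (c2 - a2*y)*x2 = 11*1.1 + 11.9*0.0 + 7.7*0.0 = 12.1 + 0.0 + 0.0 = 12.1


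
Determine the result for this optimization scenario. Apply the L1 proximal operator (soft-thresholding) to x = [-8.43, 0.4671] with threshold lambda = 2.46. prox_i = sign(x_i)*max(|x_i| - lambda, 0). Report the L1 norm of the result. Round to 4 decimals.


Soft-thresholding with lambda = 2.46:
prox(-8.43) = sign(-8.43)*max(|-8.43| - 2.46, 0) = -5.97
prox(0.4671) = sign(0.4671)*max(|0.4671| - 2.46, 0) = 0.0
prox(x) = [-5.97, 0.0]
||prox(x)||_1 = 5.97 + 0.0 = 5.97


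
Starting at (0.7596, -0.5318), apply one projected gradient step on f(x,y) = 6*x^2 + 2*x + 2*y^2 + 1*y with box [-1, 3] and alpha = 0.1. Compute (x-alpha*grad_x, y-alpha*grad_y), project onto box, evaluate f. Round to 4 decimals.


Step 1: Compute gradient at (0.7596, -0.5318).
grad_x = 2*6*0.7596 + 2 = 11.1152
grad_y = 2*2*-0.5318 + 1 = -1.1272
Step 2: Gradient step.
x_raw = 0.7596 - 0.1*11.1152 = -0.3519
y_raw = -0.5318 - 0.1*-1.1272 = -0.4191
Step 3: Project onto [-1, 3].
x_proj = clip(-0.3519) = -0.3519
y_proj = clip(-0.4191) = -0.4191
Step 4: Evaluate f.
f(-0.3519, -0.4191) = -0.0286


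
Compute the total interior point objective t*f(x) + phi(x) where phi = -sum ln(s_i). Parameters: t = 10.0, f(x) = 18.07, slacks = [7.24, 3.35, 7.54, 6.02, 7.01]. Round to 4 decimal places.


Step 1: Compute log-barrier.
ln values: [1.9796, 1.209, 2.0202, 1.7951, 1.9473]
phi = -(1.9796 + 1.209 + 2.0202 + 1.7951 + 1.9473) = -8.9512
Step 2: Compute augmented objective.
t*f(x) = 10.0*18.07 = 180.7
Total = 180.7 - 8.9512 = 171.7488


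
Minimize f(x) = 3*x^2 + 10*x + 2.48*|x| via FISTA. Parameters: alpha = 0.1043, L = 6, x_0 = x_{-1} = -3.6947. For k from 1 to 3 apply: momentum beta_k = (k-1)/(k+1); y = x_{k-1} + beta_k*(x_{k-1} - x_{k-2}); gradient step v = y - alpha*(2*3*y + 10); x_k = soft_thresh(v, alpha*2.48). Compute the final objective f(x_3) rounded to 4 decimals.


FISTA on f(x) = 3*x^2 + 10*x + 2.48*|x|
L = 6, alpha = 0.1043
Iteration 1: beta = 0.0, y = -3.6947 + 0.0*(-3.6947 + 3.6947) = -3.6947
  grad(y) = -12.1682, v = y - alpha*grad = -2.4256
  prox(v) = soft_thresh(-2.4256, 0.2587) = -2.1669
Iteration 2: beta = 0.3333, y = -2.1669 + 0.3333*(-2.1669 + 3.6947) = -1.6576
  grad(y) = 0.0543, v = y - alpha*grad = -1.6633
  prox(v) = soft_thresh(-1.6633, 0.2587) = -1.4046
Iteration 3: beta = 0.5, y = -1.4046 + 0.5*(-1.4046 + 2.1669) = -1.0235
  grad(y) = 3.8591, v = y - alpha*grad = -1.426
  prox(v) = soft_thresh(-1.426, 0.2587) = -1.1673
f(x_3) = 3*(-1.1673)^2 + 10*(-1.1673) + 2.48*|-1.1673| = -4.6903


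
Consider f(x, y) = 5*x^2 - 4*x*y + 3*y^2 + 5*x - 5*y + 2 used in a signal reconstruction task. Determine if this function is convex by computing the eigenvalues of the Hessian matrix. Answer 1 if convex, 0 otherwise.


The Hessian of f(x,y) = 5*x^2 - 4*x*y + 3*y^2 + 5*x - 5*y + 2 is:
H = [[10, -4], [-4, 6]]
Trace = 10 + 6 = 16
Determinant = 10*6 - (-4)^2 = 44
Discriminant = (16)^2 - 4*44 = 80.0
Eigenvalues: lambda_1 = 3.5279, lambda_2 = 12.4721
The function is convex.

1


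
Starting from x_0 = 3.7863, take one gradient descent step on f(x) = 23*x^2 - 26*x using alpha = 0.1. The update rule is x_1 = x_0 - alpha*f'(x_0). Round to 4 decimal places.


We compute the gradient at x_0 and apply the update.
f'(x) = 46*x - 26
f'(3.7863) = 46*3.7863 - 26 = 148.1698
x_1 = 3.7863 - 0.1*148.1698 = -11.0307


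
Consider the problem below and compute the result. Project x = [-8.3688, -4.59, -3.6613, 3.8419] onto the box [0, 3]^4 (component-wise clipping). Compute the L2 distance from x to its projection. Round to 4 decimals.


Project each component onto [0, 3].
clip(-8.3688) = 0.0, clip(-4.59) = 0.0, clip(-3.6613) = 0.0, clip(3.8419) = 3.0
Projection = [0.0, 0.0, 0.0, 3.0]
Squared diffs: [70.0368, 21.0681, 13.4051, 0.7088]
Distance = sqrt(105.2188) = 10.2576


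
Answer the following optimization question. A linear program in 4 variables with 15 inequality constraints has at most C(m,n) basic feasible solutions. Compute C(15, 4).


Each vertex corresponds to some choice of n active constraints out of m, so the number of vertices is at most C(m, n) = m! / (n!(m-n)!).
m = 15, n = 4
Numerator: 15 * 14 * 13 * 12
Denominator: 4! = 24
C(15, 4) = 1365


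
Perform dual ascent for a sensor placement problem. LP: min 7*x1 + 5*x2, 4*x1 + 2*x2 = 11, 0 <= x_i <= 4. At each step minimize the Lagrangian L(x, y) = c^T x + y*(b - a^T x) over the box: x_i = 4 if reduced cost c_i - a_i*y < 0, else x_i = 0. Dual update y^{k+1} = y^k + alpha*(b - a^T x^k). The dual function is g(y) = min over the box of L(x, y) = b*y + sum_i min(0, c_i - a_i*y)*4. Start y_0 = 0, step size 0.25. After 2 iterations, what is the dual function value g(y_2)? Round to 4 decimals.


Dual ascent for LP: min 7*x1 + 5*x2, 4*x1 + 2*x2 = 11, 0 <= x_i <= 4
Step 1: y^k = 0.0, reduced costs: (7.0, 5.0)
  x^k = (0.0, 0.0), subgradient = b - a^T x = 11.0
  y^{k+1} = 0.0 + 0.25*11.0 = 2.75
Step 2: y^k = 2.75, reduced costs: (-4.0, -0.5)
  x^k = (4.0, 4.0), subgradient = b - a^T x = -13.0
  y^{k+1} = 2.75 + 0.25*-13.0 = -0.5
Dual objective at y_2 = -0.5: reduced costs (9.0, 6.0), box minimizer x = (0.0, 0.0)
g(y_2) = b*y + (c1 - a1*y)*x1 + (c2 - a2*y)*x2 = 11*(-0.5) + 9.0*0.0 + 6.0*0.0 = -5.5 + 0.0 + 0.0 = -5.5


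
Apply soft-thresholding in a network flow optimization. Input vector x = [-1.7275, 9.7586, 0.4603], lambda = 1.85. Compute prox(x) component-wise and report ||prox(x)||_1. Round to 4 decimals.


Soft-thresholding with lambda = 1.85:
prox(-1.7275) = sign(-1.7275)*max(|-1.7275| - 1.85, 0) = 0.0
prox(9.7586) = sign(9.7586)*max(|9.7586| - 1.85, 0) = 7.9086
prox(0.4603) = sign(0.4603)*max(|0.4603| - 1.85, 0) = 0.0
prox(x) = [0.0, 7.9086, 0.0]
||prox(x)||_1 = 0.0 + 7.9086 + 0.0 = 7.9086


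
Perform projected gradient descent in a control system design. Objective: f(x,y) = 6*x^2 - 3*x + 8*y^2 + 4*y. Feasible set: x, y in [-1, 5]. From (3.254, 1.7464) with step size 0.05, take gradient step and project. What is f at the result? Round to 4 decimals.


Step 1: Compute gradient at (3.254, 1.7464).
grad_x = 2*6*3.254 - 3 = 36.048
grad_y = 2*8*1.7464 + 4 = 31.9424
Step 2: Gradient step.
x_raw = 3.254 - 0.05*36.048 = 1.4516
y_raw = 1.7464 - 0.05*31.9424 = 0.1493
Step 3: Project onto [-1, 5].
x_proj = clip(1.4516) = 1.4516
y_proj = clip(0.1493) = 0.1493
Step 4: Evaluate f.
f(1.4516, 0.1493) = 9.0635


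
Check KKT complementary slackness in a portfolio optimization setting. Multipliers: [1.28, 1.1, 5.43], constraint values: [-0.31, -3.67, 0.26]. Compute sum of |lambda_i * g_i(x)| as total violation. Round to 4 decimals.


KKT complementary slackness check:
lambda_1 * g_1 = 1.28 * -0.31 = -0.3968
lambda_2 * g_2 = 1.1 * -3.67 = -4.037
lambda_3 * g_3 = 5.43 * 0.26 = 1.4118
Total violation = 0.3968 + 4.037 + 1.4118 = 5.8456


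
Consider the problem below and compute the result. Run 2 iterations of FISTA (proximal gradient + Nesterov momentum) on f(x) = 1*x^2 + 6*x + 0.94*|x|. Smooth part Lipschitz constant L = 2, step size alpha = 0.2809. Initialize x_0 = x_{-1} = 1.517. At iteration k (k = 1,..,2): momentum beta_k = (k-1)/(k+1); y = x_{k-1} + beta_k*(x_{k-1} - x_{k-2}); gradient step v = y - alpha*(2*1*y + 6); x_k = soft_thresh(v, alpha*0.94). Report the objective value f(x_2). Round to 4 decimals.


FISTA on f(x) = 1*x^2 + 6*x + 0.94*|x|
L = 2, alpha = 0.2809
Iteration 1: beta = 0.0, y = 1.517 + 0.0*(1.517 - 1.517) = 1.517
  grad(y) = 9.034, v = y - alpha*grad = -1.0207
  prox(v) = soft_thresh(-1.0207, 0.264) = -0.7566
Iteration 2: beta = 0.3333, y = -0.7566 + 0.3333*(-0.7566 - 1.517) = -1.5145
  grad(y) = 2.9711, v = y - alpha*grad = -2.349
  prox(v) = soft_thresh(-2.349, 0.264) = -2.085
f(x_2) = 1*(-2.085)^2 + 6*(-2.085) + 0.94*|-2.085| = -6.2029


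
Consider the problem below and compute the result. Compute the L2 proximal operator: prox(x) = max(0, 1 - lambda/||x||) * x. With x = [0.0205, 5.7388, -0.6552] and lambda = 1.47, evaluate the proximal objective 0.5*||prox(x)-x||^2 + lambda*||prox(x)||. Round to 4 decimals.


Step 1: Compute ||x||.
||x|| = 5.7761
Step 2: Compute scaling factor.
scale = max(0, 1 - 1.47/5.7761) = 0.7455
Step 3: prox(x) = [0.0153, 4.2783, -0.4885]
||prox(x)|| = 4.3061
Step 4: Proximal objective.
0.5*||prox-x||^2 = 1.0805
lambda*||prox|| = 6.33
Total = 7.4104


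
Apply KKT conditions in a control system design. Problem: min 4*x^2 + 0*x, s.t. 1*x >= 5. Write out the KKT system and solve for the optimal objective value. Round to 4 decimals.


Step 1: Try lambda = 0 (constraint inactive).
x_unc = 0/(2*4) = 0.0
Check: 1*0.0 = 0.0 < 5 -- violated!
Step 2: Constraint must be active: 1*x = 5
x* = 5/1 = 5.0
lambda = (2*4*5.0 + 0)/1 = 40.0
Step 3: Compute optimal value.
f(x*) = 4*5.0^2 + 0*5.0 = 100.0


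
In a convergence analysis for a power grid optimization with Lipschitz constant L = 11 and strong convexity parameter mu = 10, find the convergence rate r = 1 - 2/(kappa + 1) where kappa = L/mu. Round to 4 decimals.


Step 1: Compute the condition number.
kappa = L/mu = 11/10 = 1.1
Step 2: Compute the convergence rate.
r = 1 - 2/(kappa + 1) = 1 - 2*mu/(L + mu) = (L - mu)/(L + mu) = 1/21 = 0.0476


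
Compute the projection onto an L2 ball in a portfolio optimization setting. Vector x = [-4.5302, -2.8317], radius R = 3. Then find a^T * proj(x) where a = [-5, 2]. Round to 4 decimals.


Step 1: Compute ||x|| (intermediates to 6 decimals).
||x|| = sqrt((-4.5302)^2 + (-2.8317)^2) = 5.3424
Step 2: Project.
Since ||x|| > R, scale = R/||x|| = 3/5.3424 = 0.561545, proj(x) = scale * x
proj(x) = [-2.543911, -1.590127]
Step 3: Dot product.
a^T * proj(x) = -5*(-2.543911) + 2*(-1.590127) = 9.5393


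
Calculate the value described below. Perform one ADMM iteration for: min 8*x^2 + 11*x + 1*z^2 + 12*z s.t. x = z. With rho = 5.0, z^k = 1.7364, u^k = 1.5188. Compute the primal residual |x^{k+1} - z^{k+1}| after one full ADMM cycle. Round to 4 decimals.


ADMM iteration with rho = 5.0, z^k = 1.7364, u^k = 1.5188
Step 1: x-update.
Minimize 8*x^2 + 11*x + (5.0/2)*(x - 1.7364 + 1.5188)^2
FOC: (2*8 + 5.0)*x = -11 + 5.0*(1.7364 - 1.5188)
x^{k+1} = -0.472
Step 2: z-update.
Minimize 1*z^2 + 12*z + (5.0/2)*(-0.472 - z + 1.5188)^2
FOC: (2*1 + 5.0)*z = -12 + 5.0*(-0.472 + 1.5188)
z^{k+1} = -0.9666
Step 3: u-update.
u^{k+1} = 1.5188 - 0.472 + 0.9666 = 2.0134
Step 4: Primal residual = |-0.472 + 0.9666| = 0.4946


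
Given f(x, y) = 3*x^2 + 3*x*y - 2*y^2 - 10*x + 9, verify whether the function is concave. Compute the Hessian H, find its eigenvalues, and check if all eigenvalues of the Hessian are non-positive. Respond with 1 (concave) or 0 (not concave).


The Hessian of f(x,y) = 3*x^2 + 3*x*y - 2*y^2 - 10*x + 9 is:
H = [[6, 3], [3, -4]]
Trace = 6 - 4 = 2
Determinant = 6*-4 - (3)^2 = -33
Discriminant = (2)^2 - 4*-33 = 136.0
Eigenvalues: lambda_1 = -4.831, lambda_2 = 6.831
The function is not concave.

0


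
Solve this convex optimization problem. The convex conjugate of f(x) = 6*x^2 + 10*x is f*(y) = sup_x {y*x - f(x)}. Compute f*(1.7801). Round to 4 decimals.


f*(y) = sup_x {y*x - a*x^2 - b*x} = sup_x {(y-b)*x - a*x^2}
FOC: (y - b) - 2a*x = 0 => x* = (y - b)/(2a)
x* = (1.7801 - 10)/(2*6) = -0.685
f*(1.7801) = (y-b)^2/(4a) = (1.7801 - 10)^2/(4*6)
= 67.5668/24 = 2.8153


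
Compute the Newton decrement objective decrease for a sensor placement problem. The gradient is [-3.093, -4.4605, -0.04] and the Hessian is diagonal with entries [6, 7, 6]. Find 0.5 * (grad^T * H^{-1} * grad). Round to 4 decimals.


Step 1: H is diagonal, so H^(-1) * g = [-0.5155, -0.6372, -0.0067].
Step 2: g^T H^(-1) g = sum_i g_i^2 / H_ii
  = (-3.093)^2/6 + (-4.4605)^2/7 + (-0.04)^2/6
  = 1.5944 + 2.8423 + 0.0003 = 4.437
Step 3: Objective decrease = 0.5 * g^T H^(-1) g = 2.2185


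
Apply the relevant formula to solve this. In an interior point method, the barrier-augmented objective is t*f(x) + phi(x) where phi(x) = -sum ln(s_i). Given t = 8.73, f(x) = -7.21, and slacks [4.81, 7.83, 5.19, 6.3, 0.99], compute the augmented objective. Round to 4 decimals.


Step 1: Compute log-barrier.
ln values: [1.5707, 2.058, 1.6467, 1.8405, -0.0101]
phi = -(1.5707 + 2.058 + 1.6467 + 1.8405 - 0.0101) = -7.1059
Step 2: Compute augmented objective.
t*f(x) = 8.73*-7.21 = -62.9433
Total = -62.9433 - 7.1059 = -70.0492


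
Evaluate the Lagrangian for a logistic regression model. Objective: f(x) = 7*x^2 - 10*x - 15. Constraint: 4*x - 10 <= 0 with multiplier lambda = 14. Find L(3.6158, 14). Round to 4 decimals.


Step 1: Evaluate f(x).
f(3.6158) = 7*3.6158^2 - 10*3.6158 - 15 = 40.3601
Step 2: Evaluate g(x).
g(3.6158) = 4*3.6158 - 10 = 4.4632
Step 3: Compute Lagrangian.
L = 40.3601 + 14*4.4632 = 102.8449
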